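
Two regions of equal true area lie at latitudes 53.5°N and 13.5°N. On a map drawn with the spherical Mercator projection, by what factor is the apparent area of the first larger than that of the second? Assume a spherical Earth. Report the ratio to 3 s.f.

On Mercator, area is exaggerated by sec²φ = 1/cos²φ.
At 53.5°: sec²(53.5°) = 1/0.5948² = 2.826.
At 13.5°: sec²(13.5°) = 1/0.9724² = 1.058.
Ratio = 2.826/1.058 = cos²(13.5°)/cos²(53.5°) ≈ 2.67.

2.67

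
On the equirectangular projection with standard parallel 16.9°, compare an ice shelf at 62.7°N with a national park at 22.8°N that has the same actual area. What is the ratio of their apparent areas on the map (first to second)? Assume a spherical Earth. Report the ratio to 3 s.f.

2.01

In the equirectangular projection with standard parallel φ₀ = 16.9° (x = Rλ cos φ₀, y = Rφ), meridians are true-scale (h = 1) and the parallel scale is k = cos φ₀ / cos φ.
Areal scale at 62.7°: h·k = 1.000 × 2.086 = 2.086.
Areal scale at 22.8°: h·k = 1.000 × 1.038 = 1.038.
Ratio = 2.086/1.038 ≈ 2.01.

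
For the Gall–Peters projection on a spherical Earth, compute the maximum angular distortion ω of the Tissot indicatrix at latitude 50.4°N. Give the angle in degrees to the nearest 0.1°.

Gall–Peters is a cylindrical equal-area projection with standard parallels at ±45°. A cylindrical equal-area projection with standard parallel φ₀ has meridian scale h = cos φ / cos φ₀ and parallel scale k = cos φ₀ / cos φ (so areas are preserved, h·k = 1).
At 50.4°: h = 0.9015, k = 1.109; principal scales a = 1.109, b = 0.9015.
sin(ω/2) = (a − b)/(a + b) = 0.2079/2.011 = 0.1034, so ω = 2 arcsin(0.1034) ≈ 11.9°.

11.9°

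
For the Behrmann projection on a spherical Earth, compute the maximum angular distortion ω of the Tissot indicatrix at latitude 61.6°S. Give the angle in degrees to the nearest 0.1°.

The Behrmann projection is cylindrical equal-area with φ₀ = 30°. Cylindrical equal-area (φ₀ = 30°): h = cos φ / cos 30° along meridians, k = cos 30° / cos φ along parallels; h·k = 1.
At 61.6°: h = 0.5492, k = 1.821; principal scales a = 1.821, b = 0.5492.
sin(ω/2) = (a − b)/(a + b) = 1.272/2.370 = 0.5365, so ω = 2 arcsin(0.5365) ≈ 64.9°.

64.9°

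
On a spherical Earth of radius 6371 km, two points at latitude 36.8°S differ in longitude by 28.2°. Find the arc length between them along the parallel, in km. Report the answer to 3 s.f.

Arc length along a parallel = R cos φ · Δλ (with Δλ in radians).
= 6371 × cos 36.8° × (28.2° × π/180) = 6371 × 0.8007 × 0.4922 ≈ 2510 km.

2510 km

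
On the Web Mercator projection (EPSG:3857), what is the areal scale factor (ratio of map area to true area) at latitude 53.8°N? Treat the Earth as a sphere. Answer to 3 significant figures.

2.87

Mercator is conformal, so the point scale is isotropic: h = k = sec φ = 1/cos φ.
Areal scale = k² = sec²φ = 1/cos²(53.8°) = 1/0.5906² = 2.867.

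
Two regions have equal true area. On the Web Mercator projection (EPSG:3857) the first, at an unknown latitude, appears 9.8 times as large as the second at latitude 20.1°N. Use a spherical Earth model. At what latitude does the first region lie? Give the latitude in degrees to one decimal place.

72.5°

For equal true areas on Mercator, apparent areas scale as sec²φ, so the ratio is cos²φ₂ / cos²φ₁.
cos²φ₂ / cos²φ₁ = 9.8  ⇒  cos φ₁ = cos 20.1° / √9.8 = 0.9391/3.130 = 0.3000.
φ₁ = arccos(0.3000) ≈ 72.5°.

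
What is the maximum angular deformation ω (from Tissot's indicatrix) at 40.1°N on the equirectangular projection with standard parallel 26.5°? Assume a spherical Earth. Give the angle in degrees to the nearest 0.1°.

The equidistant cylindrical projection with φ₀ = 26.5° has h = 1 (meridians true) and k = cos φ₀ / cos φ along parallels.
At 40.1°: h = 1.000, k = 1.170; principal scales a = 1.170, b = 1.000.
sin(ω/2) = (a − b)/(a + b) = 0.1700/2.170 = 0.07833, so ω = 2 arcsin(0.07833) ≈ 9.0°.

9.0°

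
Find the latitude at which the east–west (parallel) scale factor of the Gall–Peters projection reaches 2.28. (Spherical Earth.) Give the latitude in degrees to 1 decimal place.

71.9°

The Gall–Peters projection is cylindrical equal-area with φ₀ = 45°. A cylindrical equal-area projection with standard parallel φ₀ has meridian scale h = cos φ / cos φ₀ and parallel scale k = cos φ₀ / cos φ (so areas are preserved, h·k = 1).
k = cos φ₀ / cos φ = 2.28  ⇒  cos φ = cos 45° / 2.28 = 0.3101.
φ = arccos(0.3101) ≈ 71.9°.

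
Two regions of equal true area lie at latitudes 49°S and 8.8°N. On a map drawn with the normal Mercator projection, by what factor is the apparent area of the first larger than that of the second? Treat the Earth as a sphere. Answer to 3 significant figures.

2.27

Mercator is conformal with k = sec φ, so areal scale = k² = sec²φ.
At 49°: sec²(49°) = 1/0.6561² = 2.323.
At 8.8°: sec²(8.8°) = 1/0.9882² = 1.024.
Ratio = 2.323/1.024 = cos²(8.8°)/cos²(49°) ≈ 2.27.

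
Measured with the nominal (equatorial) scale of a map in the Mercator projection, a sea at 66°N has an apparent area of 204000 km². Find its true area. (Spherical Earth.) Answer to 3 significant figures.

The Mercator projection is conformal; its linear scale factor is the same in every direction and equals sec φ = 1/cos φ.
Areal scale = k² = sec²φ = 1/cos²(66°) = 1/0.4067² = 6.045.
True area = apparent / (areal scale) = 204000 / 6.045 ≈ 33700 km².

33700 km²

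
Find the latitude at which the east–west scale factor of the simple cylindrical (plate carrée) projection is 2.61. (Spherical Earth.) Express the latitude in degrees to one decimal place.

67.5°

Plate carrée: h = 1, k = sec φ along parallels.
sec φ = 2.61  ⇒  cos φ = 0.3831  ⇒  φ ≈ 67.5°.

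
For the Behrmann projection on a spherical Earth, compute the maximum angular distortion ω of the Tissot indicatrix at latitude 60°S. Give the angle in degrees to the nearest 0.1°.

The Behrmann projection is cylindrical equal-area with φ₀ = 30°. Cylindrical equal-area (φ₀ = 30°): h = cos φ / cos 30° along meridians, k = cos 30° / cos φ along parallels; h·k = 1.
At 60°: h = 0.5774, k = 1.732; principal scales a = 1.732, b = 0.5774.
sin(ω/2) = (a − b)/(a + b) = 1.155/2.309 = 0.5000, so ω = 2 arcsin(0.5000) ≈ 60.0°.

60.0°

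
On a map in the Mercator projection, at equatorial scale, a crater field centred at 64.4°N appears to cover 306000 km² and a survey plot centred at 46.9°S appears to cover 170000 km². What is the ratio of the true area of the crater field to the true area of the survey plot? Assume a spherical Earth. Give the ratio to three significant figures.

On Mercator the areal scale is sec²φ, so true area = apparent × cos²φ.
True area of crater field: 306000 × cos²(64.4°) = 306000 × 0.1867 = 57130 km².
True area of survey plot: 170000 × cos²(46.9°) = 170000 × 0.4669 = 79370 km².
Ratio = 57130 / 79370 ≈ 0.720.

0.720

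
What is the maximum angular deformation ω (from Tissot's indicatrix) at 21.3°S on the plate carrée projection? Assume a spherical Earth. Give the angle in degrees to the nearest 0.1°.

4.1°

In the plate carrée (x = Rλ, y = Rφ), meridians are true-scale (h = 1) and parallels are stretched by k = sec φ.
At 21.3°: h = 1.000, k = 1.073; principal scales a = 1.073, b = 1.000.
sin(ω/2) = (a − b)/(a + b) = 0.07332/2.073 = 0.03536, so ω = 2 arcsin(0.03536) ≈ 4.1°.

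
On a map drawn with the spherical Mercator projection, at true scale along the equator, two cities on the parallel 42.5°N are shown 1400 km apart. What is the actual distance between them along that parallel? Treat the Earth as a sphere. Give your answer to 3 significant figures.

The Mercator projection is conformal; its linear scale factor is the same in every direction and equals sec φ = 1/cos φ.
Along the parallel at 42.5°, map distances are exaggerated by k = sec 42.5° = 1.356.
True distance = 1400 / 1.356 = 1400 × cos 42.5° ≈ 1030 km.

1030 km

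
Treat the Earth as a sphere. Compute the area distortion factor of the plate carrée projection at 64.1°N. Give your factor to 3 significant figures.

In the plate carrée (x = Rλ, y = Rφ), meridians are true-scale (h = 1) and parallels are stretched by k = sec φ.
Areal scale = h·k = 1 × sec φ; at 64.1°, h = 1.000, k = 2.289, so h·k = 2.289.

2.29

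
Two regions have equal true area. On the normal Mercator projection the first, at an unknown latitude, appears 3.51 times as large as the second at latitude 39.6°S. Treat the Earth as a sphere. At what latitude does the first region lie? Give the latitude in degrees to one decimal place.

65.7°

On Mercator, (apparent₁)/(apparent₂) = sec²φ₁ / sec²φ₂ when true areas are equal.
cos²φ₂ / cos²φ₁ = 3.51  ⇒  cos φ₁ = cos 39.6° / √3.51 = 0.7705/1.873 = 0.4113.
φ₁ = arccos(0.4113) ≈ 65.7°.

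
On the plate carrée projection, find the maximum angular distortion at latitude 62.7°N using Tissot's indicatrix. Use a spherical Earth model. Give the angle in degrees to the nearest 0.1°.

Plate carrée maps x = Rλ, y = Rφ. The meridian scale is h = 1 and the parallel scale is k = 1/cos φ = sec φ.
At 62.7°: h = 1.000, k = 2.180; principal scales a = 2.180, b = 1.000.
sin(ω/2) = (a − b)/(a + b) = 1.180/3.180 = 0.3711, so ω = 2 arcsin(0.3711) ≈ 43.6°.

43.6°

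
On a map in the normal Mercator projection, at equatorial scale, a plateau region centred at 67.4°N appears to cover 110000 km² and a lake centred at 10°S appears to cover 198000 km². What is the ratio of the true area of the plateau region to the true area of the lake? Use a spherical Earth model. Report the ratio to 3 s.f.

0.0846

Mercator's areal exaggeration is sec²φ; hence true area = (apparent area) · cos²φ.
True area of plateau region: 110000 × cos²(67.4°) = 110000 × 0.1477 = 16250 km².
True area of lake: 198000 × cos²(10°) = 198000 × 0.9698 = 192000 km².
Ratio = 16250 / 192000 ≈ 0.0846.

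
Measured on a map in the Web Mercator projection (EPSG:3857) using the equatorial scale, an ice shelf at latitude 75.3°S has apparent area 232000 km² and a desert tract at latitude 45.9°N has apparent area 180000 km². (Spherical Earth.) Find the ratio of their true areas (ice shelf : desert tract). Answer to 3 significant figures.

Mercator's areal exaggeration is sec²φ; hence true area = (apparent area) · cos²φ.
True area of ice shelf: 232000 × cos²(75.3°) = 232000 × 0.06439 = 14940 km².
True area of desert tract: 180000 × cos²(45.9°) = 180000 × 0.4843 = 87170 km².
Ratio = 14940 / 87170 ≈ 0.171.

0.171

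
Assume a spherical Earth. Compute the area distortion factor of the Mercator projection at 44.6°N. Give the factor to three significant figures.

The Mercator projection is conformal; its linear scale factor is the same in every direction and equals sec φ = 1/cos φ.
Areal scale = k² = sec²φ = 1/cos²(44.6°) = 1/0.7120² = 1.972.

1.97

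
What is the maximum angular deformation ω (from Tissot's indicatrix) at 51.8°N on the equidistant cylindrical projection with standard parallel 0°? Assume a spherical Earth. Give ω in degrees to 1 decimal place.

27.3°

For the equirectangular projection with φ₀ = 0 (plate carrée), h = 1 along meridians and k = sec φ along parallels.
At 51.8°: h = 1.000, k = 1.617; principal scales a = 1.617, b = 1.000.
sin(ω/2) = (a − b)/(a + b) = 0.6171/2.617 = 0.2358, so ω = 2 arcsin(0.2358) ≈ 27.3°.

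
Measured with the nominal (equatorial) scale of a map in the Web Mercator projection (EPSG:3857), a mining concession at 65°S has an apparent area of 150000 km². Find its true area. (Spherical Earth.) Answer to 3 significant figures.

26800 km²

The Mercator projection is conformal; its linear scale factor is the same in every direction and equals sec φ = 1/cos φ.
Areal scale = k² = sec²φ = 1/cos²(65°) = 1/0.4226² = 5.599.
True area = apparent / (areal scale) = 150000 / 5.599 ≈ 26800 km².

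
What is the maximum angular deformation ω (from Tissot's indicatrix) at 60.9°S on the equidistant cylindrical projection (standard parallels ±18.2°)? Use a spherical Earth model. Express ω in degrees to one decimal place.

With standard parallel φ₀ = 18.2°, the equirectangular projection gives x = Rλ cos φ₀, y = Rφ, so h = 1 and k = cos 18.2° / cos φ.
At 60.9°: h = 1.000, k = 1.953; principal scales a = 1.953, b = 1.000.
sin(ω/2) = (a − b)/(a + b) = 0.9533/2.953 = 0.3228, so ω = 2 arcsin(0.3228) ≈ 37.7°.

37.7°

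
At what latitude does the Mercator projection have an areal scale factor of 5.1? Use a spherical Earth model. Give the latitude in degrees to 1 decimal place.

Mercator areal scale is sec²φ.
sec²φ = 5.1  ⇒  cos²φ = 0.1961  ⇒  cos φ = 0.4428.
φ = arccos(0.4428) ≈ 63.7°.

63.7°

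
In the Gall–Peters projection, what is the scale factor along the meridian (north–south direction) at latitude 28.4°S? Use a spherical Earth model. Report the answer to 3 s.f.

1.24

Gall–Peters is a cylindrical equal-area projection with standard parallels at ±45°. Cylindrical equal-area (φ₀ = 45°): h = cos φ / cos 45° along meridians, k = cos 45° / cos φ along parallels; h·k = 1.
h = cos 28.4° / cos 45° = 0.8796/0.7071 = 1.244.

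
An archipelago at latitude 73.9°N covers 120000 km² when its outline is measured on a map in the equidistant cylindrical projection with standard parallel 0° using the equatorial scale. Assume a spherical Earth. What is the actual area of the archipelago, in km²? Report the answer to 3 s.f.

In the plate carrée (x = Rλ, y = Rφ), meridians are true-scale (h = 1) and parallels are stretched by k = sec φ.
Areal scale = h·k = 1 × sec φ; at 73.9°, h = 1.000, k = 3.606, so h·k = 3.606.
True area = apparent / (areal scale) = 120000 / 3.606 ≈ 33300 km².

33300 km²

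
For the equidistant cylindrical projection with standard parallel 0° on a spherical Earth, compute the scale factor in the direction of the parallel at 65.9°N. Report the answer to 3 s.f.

Plate carrée maps x = Rλ, y = Rφ. The meridian scale is h = 1 and the parallel scale is k = 1/cos φ = sec φ.
k = 1/cos 65.9° = 1/0.4083 = 2.449.

2.45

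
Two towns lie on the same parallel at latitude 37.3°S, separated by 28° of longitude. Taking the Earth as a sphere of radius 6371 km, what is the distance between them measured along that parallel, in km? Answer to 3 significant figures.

2480 km

Arc length along a parallel = R cos φ · Δλ (with Δλ in radians).
= 6371 × cos 37.3° × (28° × π/180) = 6371 × 0.7955 × 0.4887 ≈ 2480 km.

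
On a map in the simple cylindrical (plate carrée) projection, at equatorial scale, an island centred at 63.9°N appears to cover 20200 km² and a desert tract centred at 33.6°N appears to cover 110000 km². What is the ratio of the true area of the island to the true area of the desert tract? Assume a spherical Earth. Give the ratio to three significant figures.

On the plate carrée, areal scale = h·k = 1 × sec φ, so true area = apparent × cos φ.
True area of island: 20200 × cos(63.9°) = 20200 × 0.4399 = 8887 km².
True area of desert tract: 110000 × cos(33.6°) = 110000 × 0.8329 = 91620 km².
Ratio = 8887 / 91620 ≈ 0.0970.

0.0970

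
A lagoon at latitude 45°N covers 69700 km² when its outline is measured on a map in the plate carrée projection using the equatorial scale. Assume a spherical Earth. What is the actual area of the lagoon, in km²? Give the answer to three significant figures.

Plate carrée maps x = Rλ, y = Rφ. The meridian scale is h = 1 and the parallel scale is k = 1/cos φ = sec φ.
Areal scale = h·k = 1 × sec φ; at 45°, h = 1.000, k = 1.414, so h·k = 1.414.
True area = apparent / (areal scale) = 69700 / 1.414 ≈ 49300 km².

49300 km²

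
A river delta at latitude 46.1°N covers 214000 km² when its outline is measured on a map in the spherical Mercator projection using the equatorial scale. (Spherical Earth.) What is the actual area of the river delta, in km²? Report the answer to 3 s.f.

103000 km²

For Mercator, h = k = sec φ (a conformal cylindrical projection has a single point scale, 1/cos φ).
Areal scale = k² = sec²φ = 1/cos²(46.1°) = 1/0.6934² = 2.080.
True area = apparent / (areal scale) = 214000 / 2.080 ≈ 103000 km².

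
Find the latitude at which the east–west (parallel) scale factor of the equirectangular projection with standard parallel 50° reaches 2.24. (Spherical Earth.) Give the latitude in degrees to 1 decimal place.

With standard parallel φ₀ = 50°, the equirectangular projection gives x = Rλ cos φ₀, y = Rφ, so h = 1 and k = cos 50° / cos φ.
k = cos φ₀ / cos φ = 2.24  ⇒  cos φ = cos 50° / 2.24 = 0.2870.
φ = arccos(0.2870) ≈ 73.3°.

73.3°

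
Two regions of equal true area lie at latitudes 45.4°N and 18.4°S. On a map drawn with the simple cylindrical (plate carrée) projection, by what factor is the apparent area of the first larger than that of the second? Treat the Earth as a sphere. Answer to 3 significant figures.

Plate carrée maps x = Rλ, y = Rφ. The meridian scale is h = 1 and the parallel scale is k = 1/cos φ = sec φ.
Areal scale at 45.4°: h·k = 1.000 × 1.424 = 1.424.
Areal scale at 18.4°: h·k = 1.000 × 1.054 = 1.054.
Ratio = 1.424/1.054 ≈ 1.35.

1.35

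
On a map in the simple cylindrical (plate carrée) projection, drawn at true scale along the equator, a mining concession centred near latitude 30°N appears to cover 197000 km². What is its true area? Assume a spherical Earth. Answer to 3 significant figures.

171000 km²

Plate carrée maps x = Rλ, y = Rφ. The meridian scale is h = 1 and the parallel scale is k = 1/cos φ = sec φ.
Areal scale = h·k = 1 × sec φ; at 30°, h = 1.000, k = 1.155, so h·k = 1.155.
True area = apparent / (areal scale) = 197000 / 1.155 ≈ 171000 km².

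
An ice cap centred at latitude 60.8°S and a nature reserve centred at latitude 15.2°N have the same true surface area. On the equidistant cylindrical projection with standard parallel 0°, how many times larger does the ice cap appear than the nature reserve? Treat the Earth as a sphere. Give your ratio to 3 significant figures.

1.98

Plate carrée maps x = Rλ, y = Rφ. The meridian scale is h = 1 and the parallel scale is k = 1/cos φ = sec φ.
Areal scale at 60.8°: h·k = 1.000 × 2.050 = 2.050.
Areal scale at 15.2°: h·k = 1.000 × 1.036 = 1.036.
Ratio = 2.050/1.036 ≈ 1.98.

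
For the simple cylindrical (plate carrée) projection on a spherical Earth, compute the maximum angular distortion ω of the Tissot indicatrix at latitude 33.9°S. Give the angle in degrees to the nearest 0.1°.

10.7°

In the plate carrée (x = Rλ, y = Rφ), meridians are true-scale (h = 1) and parallels are stretched by k = sec φ.
At 33.9°: h = 1.000, k = 1.205; principal scales a = 1.205, b = 1.000.
sin(ω/2) = (a − b)/(a + b) = 0.2048/2.205 = 0.09289, so ω = 2 arcsin(0.09289) ≈ 10.7°.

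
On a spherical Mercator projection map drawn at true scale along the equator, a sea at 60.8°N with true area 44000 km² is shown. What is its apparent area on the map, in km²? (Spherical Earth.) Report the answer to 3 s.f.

Mercator is conformal, so the point scale is isotropic: h = k = sec φ = 1/cos φ.
Areal scale = k² = sec²φ = 1/cos²(60.8°) = 1/0.4879² = 4.202.
Apparent area = 44000 × 4.202 ≈ 185000 km².

185000 km²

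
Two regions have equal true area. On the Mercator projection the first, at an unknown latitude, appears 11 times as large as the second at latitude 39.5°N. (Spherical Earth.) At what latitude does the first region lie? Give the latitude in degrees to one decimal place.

76.5°

Mercator areal scale is sec²φ, so apparent-area ratio = sec²φ₁ / sec²φ₂ = cos²φ₂ / cos²φ₁.
cos²φ₂ / cos²φ₁ = 11  ⇒  cos φ₁ = cos 39.5° / √11 = 0.7716/3.317 = 0.2327.
φ₁ = arccos(0.2327) ≈ 76.5°.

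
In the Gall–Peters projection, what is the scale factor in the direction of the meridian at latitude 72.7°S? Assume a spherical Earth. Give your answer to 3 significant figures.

The Gall–Peters projection is cylindrical equal-area with φ₀ = 45°. Cylindrical equal-area (φ₀ = 45°): h = cos φ / cos 45° along meridians, k = cos 45° / cos φ along parallels; h·k = 1.
h = cos 72.7° / cos 45° = 0.2974/0.7071 = 0.4206.

0.421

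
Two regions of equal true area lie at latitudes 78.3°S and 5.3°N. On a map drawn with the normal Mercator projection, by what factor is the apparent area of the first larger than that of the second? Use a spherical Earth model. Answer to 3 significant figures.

24.1

On Mercator, area is exaggerated by sec²φ = 1/cos²φ.
At 78.3°: sec²(78.3°) = 1/0.2028² = 24.32.
At 5.3°: sec²(5.3°) = 1/0.9957² = 1.009.
Ratio = 24.32/1.009 = cos²(5.3°)/cos²(78.3°) ≈ 24.1.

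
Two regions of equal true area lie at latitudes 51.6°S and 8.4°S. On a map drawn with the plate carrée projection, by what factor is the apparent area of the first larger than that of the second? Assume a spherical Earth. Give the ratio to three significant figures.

1.59

Plate carrée maps x = Rλ, y = Rφ. The meridian scale is h = 1 and the parallel scale is k = 1/cos φ = sec φ.
Areal scale at 51.6°: h·k = 1.000 × 1.610 = 1.610.
Areal scale at 8.4°: h·k = 1.000 × 1.011 = 1.011.
Ratio = 1.610/1.011 ≈ 1.59.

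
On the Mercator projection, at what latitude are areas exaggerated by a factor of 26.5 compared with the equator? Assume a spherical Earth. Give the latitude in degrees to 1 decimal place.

Mercator areal scale is sec²φ.
sec²φ = 26.5  ⇒  cos²φ = 0.03774  ⇒  cos φ = 0.1943.
φ = arccos(0.1943) ≈ 78.8°.

78.8°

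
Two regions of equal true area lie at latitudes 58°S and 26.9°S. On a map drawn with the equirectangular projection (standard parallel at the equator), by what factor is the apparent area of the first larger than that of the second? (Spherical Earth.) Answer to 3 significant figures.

1.68

In the plate carrée (x = Rλ, y = Rφ), meridians are true-scale (h = 1) and parallels are stretched by k = sec φ.
Areal scale at 58°: h·k = 1.000 × 1.887 = 1.887.
Areal scale at 26.9°: h·k = 1.000 × 1.121 = 1.121.
Ratio = 1.887/1.121 ≈ 1.68.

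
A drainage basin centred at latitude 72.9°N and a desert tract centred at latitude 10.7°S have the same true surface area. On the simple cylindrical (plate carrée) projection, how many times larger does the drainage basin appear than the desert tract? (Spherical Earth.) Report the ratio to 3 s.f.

3.34

For the equirectangular projection with φ₀ = 0 (plate carrée), h = 1 along meridians and k = sec φ along parallels.
Areal scale at 72.9°: h·k = 1.000 × 3.401 = 3.401.
Areal scale at 10.7°: h·k = 1.000 × 1.018 = 1.018.
Ratio = 3.401/1.018 ≈ 3.34.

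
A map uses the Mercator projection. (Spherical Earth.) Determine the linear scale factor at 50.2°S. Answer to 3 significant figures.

For Mercator, h = k = sec φ (a conformal cylindrical projection has a single point scale, 1/cos φ).
k = 1/cos 50.2° = 1/0.6401 = 1.562.

1.56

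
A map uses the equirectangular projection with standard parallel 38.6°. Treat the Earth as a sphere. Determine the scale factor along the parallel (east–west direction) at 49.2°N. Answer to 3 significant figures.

1.20

The equidistant cylindrical projection with φ₀ = 38.6° has h = 1 (meridians true) and k = cos φ₀ / cos φ along parallels.
k = cos 38.6° / cos 49.2° = 0.7815/0.6534 = 1.196.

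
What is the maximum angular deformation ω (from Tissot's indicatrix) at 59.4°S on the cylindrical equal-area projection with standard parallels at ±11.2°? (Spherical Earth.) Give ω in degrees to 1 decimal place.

Cylindrical equal-area (φ₀ = 11.2°): h = cos φ / cos 11.2° along meridians, k = cos 11.2° / cos φ along parallels; h·k = 1.
At 59.4°: h = 0.5189, k = 1.927; principal scales a = 1.927, b = 0.5189.
sin(ω/2) = (a − b)/(a + b) = 1.408/2.446 = 0.5757, so ω = 2 arcsin(0.5757) ≈ 70.3°.

70.3°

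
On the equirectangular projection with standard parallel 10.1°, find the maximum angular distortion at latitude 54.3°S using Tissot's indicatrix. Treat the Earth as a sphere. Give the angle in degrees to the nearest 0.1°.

With standard parallel φ₀ = 10.1°, the equirectangular projection gives x = Rλ cos φ₀, y = Rφ, so h = 1 and k = cos 10.1° / cos φ.
At 54.3°: h = 1.000, k = 1.687; principal scales a = 1.687, b = 1.000.
sin(ω/2) = (a − b)/(a + b) = 0.6871/2.687 = 0.2557, so ω = 2 arcsin(0.2557) ≈ 29.6°.

29.6°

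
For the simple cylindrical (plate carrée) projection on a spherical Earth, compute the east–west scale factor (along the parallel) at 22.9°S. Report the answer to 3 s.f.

1.09

In the plate carrée (x = Rλ, y = Rφ), meridians are true-scale (h = 1) and parallels are stretched by k = sec φ.
k = 1/cos 22.9° = 1/0.9212 = 1.086.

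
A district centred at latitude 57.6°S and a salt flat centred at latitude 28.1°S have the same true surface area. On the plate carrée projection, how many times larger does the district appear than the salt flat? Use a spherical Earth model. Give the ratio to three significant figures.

1.65

For the equirectangular projection with φ₀ = 0 (plate carrée), h = 1 along meridians and k = sec φ along parallels.
Areal scale at 57.6°: h·k = 1.000 × 1.866 = 1.866.
Areal scale at 28.1°: h·k = 1.000 × 1.134 = 1.134.
Ratio = 1.866/1.134 ≈ 1.65.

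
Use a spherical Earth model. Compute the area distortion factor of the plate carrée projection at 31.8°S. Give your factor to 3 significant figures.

Plate carrée maps x = Rλ, y = Rφ. The meridian scale is h = 1 and the parallel scale is k = 1/cos φ = sec φ.
Areal scale = h·k = 1 × sec φ; at 31.8°, h = 1.000, k = 1.177, so h·k = 1.177.

1.18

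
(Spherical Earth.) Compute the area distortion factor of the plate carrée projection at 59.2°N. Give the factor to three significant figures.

For the equirectangular projection with φ₀ = 0 (plate carrée), h = 1 along meridians and k = sec φ along parallels.
Areal scale = h·k = 1 × sec φ; at 59.2°, h = 1.000, k = 1.953, so h·k = 1.953.

1.95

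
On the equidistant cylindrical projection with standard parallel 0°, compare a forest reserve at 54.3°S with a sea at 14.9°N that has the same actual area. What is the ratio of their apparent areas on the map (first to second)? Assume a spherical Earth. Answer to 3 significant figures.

For the equirectangular projection with φ₀ = 0 (plate carrée), h = 1 along meridians and k = sec φ along parallels.
Areal scale at 54.3°: h·k = 1.000 × 1.714 = 1.714.
Areal scale at 14.9°: h·k = 1.000 × 1.035 = 1.035.
Ratio = 1.714/1.035 ≈ 1.66.

1.66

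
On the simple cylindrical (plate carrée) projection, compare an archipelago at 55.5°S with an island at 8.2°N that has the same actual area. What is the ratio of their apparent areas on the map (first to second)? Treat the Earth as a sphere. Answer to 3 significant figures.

1.75

In the plate carrée (x = Rλ, y = Rφ), meridians are true-scale (h = 1) and parallels are stretched by k = sec φ.
Areal scale at 55.5°: h·k = 1.000 × 1.766 = 1.766.
Areal scale at 8.2°: h·k = 1.000 × 1.010 = 1.010.
Ratio = 1.766/1.010 ≈ 1.75.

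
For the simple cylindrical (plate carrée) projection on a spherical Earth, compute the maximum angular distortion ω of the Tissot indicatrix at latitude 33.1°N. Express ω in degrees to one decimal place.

10.1°

For the equirectangular projection with φ₀ = 0 (plate carrée), h = 1 along meridians and k = sec φ along parallels.
At 33.1°: h = 1.000, k = 1.194; principal scales a = 1.194, b = 1.000.
sin(ω/2) = (a − b)/(a + b) = 0.1937/2.194 = 0.08831, so ω = 2 arcsin(0.08831) ≈ 10.1°.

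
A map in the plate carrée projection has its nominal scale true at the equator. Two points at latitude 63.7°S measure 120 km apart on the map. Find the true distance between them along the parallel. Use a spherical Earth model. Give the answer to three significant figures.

Plate carrée maps x = Rλ, y = Rφ. The meridian scale is h = 1 and the parallel scale is k = 1/cos φ = sec φ.
Along the parallel at 63.7°, map distances are exaggerated by k = sec 63.7° = 2.257.
True distance = 120 / 2.257 = 120 × cos 63.7° ≈ 53.2 km.

53.2 km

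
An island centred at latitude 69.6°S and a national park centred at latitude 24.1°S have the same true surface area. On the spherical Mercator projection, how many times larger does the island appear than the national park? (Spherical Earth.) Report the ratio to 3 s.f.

6.86

On Mercator, area is exaggerated by sec²φ = 1/cos²φ.
At 69.6°: sec²(69.6°) = 1/0.3486² = 8.230.
At 24.1°: sec²(24.1°) = 1/0.9128² = 1.200.
Ratio = 8.230/1.200 = cos²(24.1°)/cos²(69.6°) ≈ 6.86.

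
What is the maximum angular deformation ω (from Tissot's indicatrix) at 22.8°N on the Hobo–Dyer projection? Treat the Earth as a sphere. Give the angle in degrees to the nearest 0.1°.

17.1°

The Hobo–Dyer projection is cylindrical equal-area with φ₀ = 37.5°. A cylindrical equal-area projection with standard parallel φ₀ has meridian scale h = cos φ / cos φ₀ and parallel scale k = cos φ₀ / cos φ (so areas are preserved, h·k = 1).
At 22.8°: h = 1.162, k = 0.8606; principal scales a = 1.162, b = 0.8606.
sin(ω/2) = (a − b)/(a + b) = 0.3014/2.023 = 0.1490, so ω = 2 arcsin(0.1490) ≈ 17.1°.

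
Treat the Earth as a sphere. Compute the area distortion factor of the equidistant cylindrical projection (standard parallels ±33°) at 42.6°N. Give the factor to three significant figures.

1.14

In the equirectangular projection with standard parallel φ₀ = 33° (x = Rλ cos φ₀, y = Rφ), meridians are true-scale (h = 1) and the parallel scale is k = cos φ₀ / cos φ.
Areal scale = h·k = 1 × cos φ₀ / cos φ; at 42.6°, h = 1.000, k = 1.139, so h·k = 1.139.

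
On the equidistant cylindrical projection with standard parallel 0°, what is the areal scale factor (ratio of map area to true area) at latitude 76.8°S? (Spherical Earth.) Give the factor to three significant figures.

In the plate carrée (x = Rλ, y = Rφ), meridians are true-scale (h = 1) and parallels are stretched by k = sec φ.
Areal scale = h·k = 1 × sec φ; at 76.8°, h = 1.000, k = 4.379, so h·k = 4.379.

4.38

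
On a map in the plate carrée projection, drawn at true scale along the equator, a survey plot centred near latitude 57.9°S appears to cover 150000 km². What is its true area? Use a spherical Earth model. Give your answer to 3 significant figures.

For the equirectangular projection with φ₀ = 0 (plate carrée), h = 1 along meridians and k = sec φ along parallels.
Areal scale = h·k = 1 × sec φ; at 57.9°, h = 1.000, k = 1.882, so h·k = 1.882.
True area = apparent / (areal scale) = 150000 / 1.882 ≈ 79700 km².

79700 km²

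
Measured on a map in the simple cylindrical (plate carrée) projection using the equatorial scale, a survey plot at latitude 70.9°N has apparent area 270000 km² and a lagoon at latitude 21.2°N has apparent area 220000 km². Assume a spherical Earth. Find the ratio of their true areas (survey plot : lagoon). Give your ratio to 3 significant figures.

On the plate carrée, areal scale = h·k = 1 × sec φ, so true area = apparent × cos φ.
True area of survey plot: 270000 × cos(70.9°) = 270000 × 0.3272 = 88350 km².
True area of lagoon: 220000 × cos(21.2°) = 220000 × 0.9323 = 205100 km².
Ratio = 88350 / 205100 ≈ 0.431.

0.431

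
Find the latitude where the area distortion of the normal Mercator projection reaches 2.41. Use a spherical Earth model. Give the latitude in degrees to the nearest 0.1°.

49.9°

Mercator areal scale is sec²φ.
sec²φ = 2.41  ⇒  cos²φ = 0.4149  ⇒  cos φ = 0.6442.
φ = arccos(0.6442) ≈ 49.9°.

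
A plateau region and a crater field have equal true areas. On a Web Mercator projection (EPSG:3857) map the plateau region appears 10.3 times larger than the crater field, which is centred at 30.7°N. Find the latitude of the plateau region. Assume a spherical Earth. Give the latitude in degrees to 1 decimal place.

On Mercator, (apparent₁)/(apparent₂) = sec²φ₁ / sec²φ₂ when true areas are equal.
cos²φ₂ / cos²φ₁ = 10.3  ⇒  cos φ₁ = cos 30.7° / √10.3 = 0.8599/3.209 = 0.2679.
φ₁ = arccos(0.2679) ≈ 74.5°.

74.5°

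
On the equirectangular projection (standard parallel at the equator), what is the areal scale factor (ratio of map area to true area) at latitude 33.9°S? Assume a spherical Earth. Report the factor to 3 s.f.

1.20

Plate carrée maps x = Rλ, y = Rφ. The meridian scale is h = 1 and the parallel scale is k = 1/cos φ = sec φ.
Areal scale = h·k = 1 × sec φ; at 33.9°, h = 1.000, k = 1.205, so h·k = 1.205.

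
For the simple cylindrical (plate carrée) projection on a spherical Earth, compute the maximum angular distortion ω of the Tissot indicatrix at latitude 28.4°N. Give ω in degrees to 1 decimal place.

In the plate carrée (x = Rλ, y = Rφ), meridians are true-scale (h = 1) and parallels are stretched by k = sec φ.
At 28.4°: h = 1.000, k = 1.137; principal scales a = 1.137, b = 1.000.
sin(ω/2) = (a − b)/(a + b) = 0.1368/2.137 = 0.06403, so ω = 2 arcsin(0.06403) ≈ 7.3°.

7.3°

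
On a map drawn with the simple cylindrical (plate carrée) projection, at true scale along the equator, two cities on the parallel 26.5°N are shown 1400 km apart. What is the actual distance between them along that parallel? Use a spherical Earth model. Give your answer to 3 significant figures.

1250 km

In the plate carrée (x = Rλ, y = Rφ), meridians are true-scale (h = 1) and parallels are stretched by k = sec φ.
Along the parallel at 26.5°, map distances are exaggerated by k = sec 26.5° = 1.117.
True distance = 1400 / 1.117 = 1400 × cos 26.5° ≈ 1250 km.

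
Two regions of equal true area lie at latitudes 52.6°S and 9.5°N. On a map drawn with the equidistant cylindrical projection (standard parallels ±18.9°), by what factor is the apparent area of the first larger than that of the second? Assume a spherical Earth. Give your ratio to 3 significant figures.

In the equirectangular projection with standard parallel φ₀ = 18.9° (x = Rλ cos φ₀, y = Rφ), meridians are true-scale (h = 1) and the parallel scale is k = cos φ₀ / cos φ.
Areal scale at 52.6°: h·k = 1.000 × 1.558 = 1.558.
Areal scale at 9.5°: h·k = 1.000 × 0.9592 = 0.9592.
Ratio = 1.558/0.9592 ≈ 1.62.

1.62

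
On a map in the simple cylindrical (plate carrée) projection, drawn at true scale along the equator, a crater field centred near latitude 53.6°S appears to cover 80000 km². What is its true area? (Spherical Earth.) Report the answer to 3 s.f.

47500 km²

In the plate carrée (x = Rλ, y = Rφ), meridians are true-scale (h = 1) and parallels are stretched by k = sec φ.
Areal scale = h·k = 1 × sec φ; at 53.6°, h = 1.000, k = 1.685, so h·k = 1.685.
True area = apparent / (areal scale) = 80000 / 1.685 ≈ 47500 km².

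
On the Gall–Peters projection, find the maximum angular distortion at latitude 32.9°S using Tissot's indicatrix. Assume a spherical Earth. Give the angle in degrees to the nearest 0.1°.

Gall–Peters is a cylindrical equal-area projection with standard parallels at ±45°. For cylindrical equal-area with standard parallel φ₀, h = cos φ / cos φ₀ and k = cos φ₀ / cos φ, so h·k = 1.
At 32.9°: h = 1.187, k = 0.8422; principal scales a = 1.187, b = 0.8422.
sin(ω/2) = (a − b)/(a + b) = 0.3452/2.030 = 0.1701, so ω = 2 arcsin(0.1701) ≈ 19.6°.

19.6°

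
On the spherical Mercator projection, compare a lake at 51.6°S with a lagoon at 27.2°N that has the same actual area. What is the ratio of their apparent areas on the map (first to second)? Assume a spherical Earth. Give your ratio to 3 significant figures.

2.05

Mercator areal scale is sec²φ.
At 51.6°: sec²(51.6°) = 1/0.6211² = 2.592.
At 27.2°: sec²(27.2°) = 1/0.8894² = 1.264.
Ratio = 2.592/1.264 = cos²(27.2°)/cos²(51.6°) ≈ 2.05.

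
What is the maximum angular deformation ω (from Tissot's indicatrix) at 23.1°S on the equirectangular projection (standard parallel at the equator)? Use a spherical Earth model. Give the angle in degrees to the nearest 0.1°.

4.8°

Plate carrée maps x = Rλ, y = Rφ. The meridian scale is h = 1 and the parallel scale is k = 1/cos φ = sec φ.
At 23.1°: h = 1.000, k = 1.087; principal scales a = 1.087, b = 1.000.
sin(ω/2) = (a − b)/(a + b) = 0.08717/2.087 = 0.04176, so ω = 2 arcsin(0.04176) ≈ 4.8°.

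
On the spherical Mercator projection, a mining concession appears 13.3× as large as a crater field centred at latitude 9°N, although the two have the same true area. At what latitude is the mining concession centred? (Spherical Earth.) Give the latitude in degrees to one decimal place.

74.3°

For equal true areas on Mercator, apparent areas scale as sec²φ, so the ratio is cos²φ₂ / cos²φ₁.
cos²φ₂ / cos²φ₁ = 13.3  ⇒  cos φ₁ = cos 9° / √13.3 = 0.9877/3.647 = 0.2708.
φ₁ = arccos(0.2708) ≈ 74.3°.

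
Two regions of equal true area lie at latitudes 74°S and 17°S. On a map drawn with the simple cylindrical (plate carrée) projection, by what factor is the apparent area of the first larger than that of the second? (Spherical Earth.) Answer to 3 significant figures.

3.47

Plate carrée maps x = Rλ, y = Rφ. The meridian scale is h = 1 and the parallel scale is k = 1/cos φ = sec φ.
Areal scale at 74°: h·k = 1.000 × 3.628 = 3.628.
Areal scale at 17°: h·k = 1.000 × 1.046 = 1.046.
Ratio = 3.628/1.046 ≈ 3.47.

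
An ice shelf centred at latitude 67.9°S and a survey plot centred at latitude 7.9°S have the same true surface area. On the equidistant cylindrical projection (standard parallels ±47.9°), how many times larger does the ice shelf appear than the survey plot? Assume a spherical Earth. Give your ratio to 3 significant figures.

In the equirectangular projection with standard parallel φ₀ = 47.9° (x = Rλ cos φ₀, y = Rφ), meridians are true-scale (h = 1) and the parallel scale is k = cos φ₀ / cos φ.
Areal scale at 67.9°: h·k = 1.000 × 1.782 = 1.782.
Areal scale at 7.9°: h·k = 1.000 × 0.6769 = 0.6769.
Ratio = 1.782/0.6769 ≈ 2.63.

2.63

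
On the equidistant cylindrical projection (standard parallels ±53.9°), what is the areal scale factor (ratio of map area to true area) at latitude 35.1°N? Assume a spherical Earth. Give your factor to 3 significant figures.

0.720

The equidistant cylindrical projection with φ₀ = 53.9° has h = 1 (meridians true) and k = cos φ₀ / cos φ along parallels.
Areal scale = h·k = 1 × cos φ₀ / cos φ; at 35.1°, h = 1.000, k = 0.7202, so h·k = 0.7202.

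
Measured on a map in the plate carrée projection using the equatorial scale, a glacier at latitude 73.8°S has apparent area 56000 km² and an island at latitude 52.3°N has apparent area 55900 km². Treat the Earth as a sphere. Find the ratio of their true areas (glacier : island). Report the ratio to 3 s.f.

Plate carrée has h = 1 and k = sec φ, giving areal scale sec φ; true area = (apparent area) · cos φ.
True area of glacier: 56000 × cos(73.8°) = 56000 × 0.2790 = 15620 km².
True area of island: 55900 × cos(52.3°) = 55900 × 0.6115 = 34180 km².
Ratio = 15620 / 34180 ≈ 0.457.

0.457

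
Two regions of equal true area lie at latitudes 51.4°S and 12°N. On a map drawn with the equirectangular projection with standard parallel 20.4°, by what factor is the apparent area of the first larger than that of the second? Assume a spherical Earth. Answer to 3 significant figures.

1.57

In the equirectangular projection with standard parallel φ₀ = 20.4° (x = Rλ cos φ₀, y = Rφ), meridians are true-scale (h = 1) and the parallel scale is k = cos φ₀ / cos φ.
Areal scale at 51.4°: h·k = 1.000 × 1.502 = 1.502.
Areal scale at 12°: h·k = 1.000 × 0.9582 = 0.9582.
Ratio = 1.502/0.9582 ≈ 1.57.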